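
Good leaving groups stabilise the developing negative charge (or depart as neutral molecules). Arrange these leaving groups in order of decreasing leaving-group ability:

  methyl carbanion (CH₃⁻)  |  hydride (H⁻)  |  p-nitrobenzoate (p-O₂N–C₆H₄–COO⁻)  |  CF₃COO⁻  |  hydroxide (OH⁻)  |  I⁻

A good leaving group is a weak base: the lower the pKₐ of its conjugate acid, the more readily it departs.
I⁻: pKₐ(HI) ≈ -10 — large, highly polarisable; very weak base
CF₃COO⁻: pKₐ(CF₃COOH) ≈ 0.2 — strongly electron-withdrawing CF₃ stabilises the carboxylate
p-nitrobenzoate (p-O₂N–C₆H₄–COO⁻): pKₐ(p-nitrobenzoic acid) ≈ 3.4
hydroxide (OH⁻): pKₐ(H₂O) ≈ 15.7
hydride (H⁻): pKₐ(H₂) ≈ 36
methyl carbanion (CH₃⁻): pKₐ(CH₄) ≈ 48 — unstabilised carbanion; the worst conceivable leaving group

I⁻ > CF₃COO⁻ > p-nitrobenzoate (p-O₂N–C₆H₄–COO⁻) > hydroxide (OH⁻) > hydride (H⁻) > methyl carbanion (CH₃⁻)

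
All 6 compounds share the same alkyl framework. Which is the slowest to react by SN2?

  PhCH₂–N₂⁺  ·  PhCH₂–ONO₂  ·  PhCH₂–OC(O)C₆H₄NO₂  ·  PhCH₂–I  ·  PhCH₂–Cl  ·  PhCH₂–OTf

PhCH₂–OC(O)C₆H₄NO₂

Identical carbon frameworks mean the comparison reduces to leaving-group quality.
The more stable X⁻ (or X) is on its own — i.e. the weaker a base it is — the better a leaving group it makes.
PhCH₂–N₂⁺ loses N₂: no meaningful conjugate acid; N₂ departs as an exceptionally stable neutral molecule
PhCH₂–OTf loses OTf⁻: pKₐ(CF₃SO₃H (triflic acid)) ≈ -14
PhCH₂–I loses I⁻: pKₐ(HI) ≈ -10
PhCH₂–Cl loses Cl⁻: pKₐ(HCl) ≈ -7
PhCH₂–ONO₂ loses NO₃⁻: pKₐ(HNO₃) ≈ -1.3
PhCH₂–OC(O)C₆H₄NO₂ loses p-O₂N–C₆H₄–COO⁻: pKₐ(p-nitrobenzoic acid) ≈ 3.4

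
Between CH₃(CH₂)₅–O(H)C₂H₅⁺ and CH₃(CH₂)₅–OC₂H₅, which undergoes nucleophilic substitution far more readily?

CH₃(CH₂)₅–O(H)C₂H₅⁺

From CH₃(CH₂)₅–OC₂H₅ the departing group would be CH₃CH₂O⁻ (pKₐ(CH₃CH₂OH) ≈ 16). Strong base; alkoxides do not leave unassisted.
From CH₃(CH₂)₅–O(H)C₂H₅⁺ the leaving group is R'OH (pKₐ(R'OH₂⁺) ≈ -2.4). Neutral; leaves from a protonated ether (an oxonium ion, R–O(H)R'⁺).
(In practice CH₃(CH₂)₅–O(H)C₂H₅⁺ is made from CH₃(CH₂)₅–OC₂H₅ by protonation with concentrated HBr, allowing neutral ethanol, rather than ethoxide, to depart.)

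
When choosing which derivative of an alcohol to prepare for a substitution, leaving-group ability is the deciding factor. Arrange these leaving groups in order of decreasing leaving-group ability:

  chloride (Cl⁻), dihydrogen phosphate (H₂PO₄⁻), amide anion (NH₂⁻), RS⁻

chloride (Cl⁻): pKₐ(HCl) ≈ -7 — moderately weak base
dihydrogen phosphate (H₂PO₄⁻): pKₐ(H₃PO₄) ≈ 2.1 — moderate base; biological leaving group after further activation
RS⁻: pKₐ(RSH (a thiol)) ≈ 10.5
amide anion (NH₂⁻): pKₐ(NH₃) ≈ 38

chloride (Cl⁻) > dihydrogen phosphate (H₂PO₄⁻) > RS⁻ > amide anion (NH₂⁻)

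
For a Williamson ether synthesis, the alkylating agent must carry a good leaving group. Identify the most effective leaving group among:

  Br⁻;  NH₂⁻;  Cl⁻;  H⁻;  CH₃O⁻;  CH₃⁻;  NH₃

A good leaving group is a weak base: the lower the pKₐ of its conjugate acid, the more readily it departs.
Br⁻: pKₐ(HBr) ≈ -9
Cl⁻: pKₐ(HCl) ≈ -7
NH₃: pKₐ(NH₄⁺) ≈ 9.2
CH₃O⁻: pKₐ(CH₃OH) ≈ 15.5
H⁻: pKₐ(H₂) ≈ 36
NH₂⁻: pKₐ(NH₃) ≈ 38
CH₃⁻: pKₐ(CH₄) ≈ 48

Br⁻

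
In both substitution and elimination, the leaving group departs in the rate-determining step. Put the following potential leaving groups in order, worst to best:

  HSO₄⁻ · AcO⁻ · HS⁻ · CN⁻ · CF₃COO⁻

The more stable X⁻ (or X) is on its own — i.e. the weaker a base it is — the better a leaving group it makes.
HSO₄⁻: pKₐ(H₂SO₄) ≈ -3
CF₃COO⁻: pKₐ(CF₃COOH) ≈ 0.2
AcO⁻: pKₐ(CH₃COOH) ≈ 4.8
HS⁻: pKₐ(H₂S) ≈ 7
CN⁻: pKₐ(HCN) ≈ 9.2
Listed from poorest to best leaving group as asked.

CN⁻ < HS⁻ < AcO⁻ < CF₃COO⁻ < HSO₄⁻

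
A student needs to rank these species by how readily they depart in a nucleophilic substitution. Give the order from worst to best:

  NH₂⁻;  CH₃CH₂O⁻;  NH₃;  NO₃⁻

Rank by basicity of the departing species: weakest base leaves most easily.
NO₃⁻: pKₐ(HNO₃) ≈ -1.3 — resonance-delocalised over three oxygens
NH₃: pKₐ(NH₄⁺) ≈ 9.2 — neutral but moderately basic; leaves from R–NH₃⁺
CH₃CH₂O⁻: pKₐ(CH₃CH₂OH) ≈ 16 — strong base; alkoxides do not leave unassisted
NH₂⁻: pKₐ(NH₃) ≈ 38
Listed from poorest to best leaving group as asked.

NH₂⁻ < CH₃CH₂O⁻ < NH₃ < NO₃⁻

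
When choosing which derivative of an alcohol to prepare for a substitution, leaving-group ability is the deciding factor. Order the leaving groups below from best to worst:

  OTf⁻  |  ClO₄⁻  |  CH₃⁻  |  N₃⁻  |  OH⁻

OTf⁻ > ClO₄⁻ > N₃⁻ > OH⁻ > CH₃⁻

Rank by basicity of the departing species: weakest base leaves most easily.
OTf⁻: pKₐ(CF₃SO₃H (triflic acid)) ≈ -14 — charge spread over three oxygens and a CF₃ group; the premier leaving group in synthesis
ClO₄⁻: pKₐ(HClO₄) ≈ -10 — extremely weak base; rarely used for safety reasons
N₃⁻: pKₐ(HN₃) ≈ 4.7 — linear, resonance-stabilised
OH⁻: pKₐ(H₂O) ≈ 15.7
CH₃⁻: pKₐ(CH₄) ≈ 48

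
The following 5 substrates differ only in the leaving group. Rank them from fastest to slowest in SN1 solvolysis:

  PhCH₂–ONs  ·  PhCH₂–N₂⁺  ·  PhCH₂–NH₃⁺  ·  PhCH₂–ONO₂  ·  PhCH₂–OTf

PhCH₂–N₂⁺ > PhCH₂–OTf > PhCH₂–ONs > PhCH₂–ONO₂ > PhCH₂–NH₃⁺

With the same alkyl group throughout, only the leaving group differentiates the rates.
Leaving-group ability tracks the stability of the departed species; conjugate-acid pKₐ is the usual yardstick (lower pKₐ → better LG).
PhCH₂–N₂⁺ loses N₂: no meaningful conjugate acid; N₂ departs as an exceptionally stable neutral molecule
PhCH₂–OTf loses OTf⁻: pKₐ(CF₃SO₃H (triflic acid)) ≈ -14
PhCH₂–ONs loses ONs⁻: pKₐ(p-O₂NC₆H₄SO₃H) ≈ -3.5
PhCH₂–ONO₂ loses NO₃⁻: pKₐ(HNO₃) ≈ -1.3
PhCH₂–NH₃⁺ loses NH₃: pKₐ(NH₄⁺) ≈ 9.2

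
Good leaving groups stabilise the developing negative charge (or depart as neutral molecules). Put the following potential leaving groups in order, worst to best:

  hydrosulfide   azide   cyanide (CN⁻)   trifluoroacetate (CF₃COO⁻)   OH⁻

OH⁻ < cyanide (CN⁻) < hydrosulfide < azide < trifluoroacetate (CF₃COO⁻)

trifluoroacetate (CF₃COO⁻): pKₐ(CF₃COOH) ≈ 0.2 — strongly electron-withdrawing CF₃ stabilises the carboxylate
azide: pKₐ(HN₃) ≈ 4.7
hydrosulfide: pKₐ(H₂S) ≈ 7
cyanide (CN⁻): pKₐ(HCN) ≈ 9.2
OH⁻: pKₐ(H₂O) ≈ 15.7 — strong base; essentially never leaves without prior activation
The question asks for worst first, so the sequence is read in increasing leaving-group ability.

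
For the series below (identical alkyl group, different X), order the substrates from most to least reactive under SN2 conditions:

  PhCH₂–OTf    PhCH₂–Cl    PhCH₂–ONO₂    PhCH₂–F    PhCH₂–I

With the same alkyl group throughout, only the leaving group differentiates the rates.
A good leaving group is a weak base: the lower the pKₐ of its conjugate acid, the more readily it departs.
PhCH₂–OTf loses OTf⁻: pKₐ(CF₃SO₃H (triflic acid)) ≈ -14
PhCH₂–I loses I⁻: pKₐ(HI) ≈ -10
PhCH₂–Cl loses Cl⁻: pKₐ(HCl) ≈ -7
PhCH₂–ONO₂ loses NO₃⁻: pKₐ(HNO₃) ≈ -1.3
PhCH₂–F loses F⁻: pKₐ(HF) ≈ 3.2

PhCH₂–OTf > PhCH₂–I > PhCH₂–Cl > PhCH₂–ONO₂ > PhCH₂–F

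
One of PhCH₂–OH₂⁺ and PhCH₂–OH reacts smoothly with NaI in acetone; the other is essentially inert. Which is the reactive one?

PhCH₂–OH₂⁺

From PhCH₂–OH the departing group would be OH⁻ (pKₐ(H₂O) ≈ 15.7). Strong base; essentially never leaves without prior activation.
From PhCH₂–OH₂⁺ the leaving group is H₂O (pKₐ(H₃O⁺) ≈ -1.7). Neutral; leaves from a protonated alcohol (R–OH₂⁺).
(In practice PhCH₂–OH₂⁺ is made from PhCH₂–OH by protonation with strong acid, converting the leaving group from hydroxide to neutral water.)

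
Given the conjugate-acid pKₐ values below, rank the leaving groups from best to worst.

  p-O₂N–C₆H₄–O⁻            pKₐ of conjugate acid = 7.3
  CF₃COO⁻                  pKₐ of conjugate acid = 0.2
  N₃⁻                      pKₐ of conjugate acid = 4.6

Lower conjugate-acid pKₐ ⇒ weaker base ⇒ better leaving group.
Sorting by the given values: CF₃COO⁻ (0.2), N₃⁻ (4.6), p-O₂N–C₆H₄–O⁻ (7.3).

CF₃COO⁻ > N₃⁻ > p-O₂N–C₆H₄–O⁻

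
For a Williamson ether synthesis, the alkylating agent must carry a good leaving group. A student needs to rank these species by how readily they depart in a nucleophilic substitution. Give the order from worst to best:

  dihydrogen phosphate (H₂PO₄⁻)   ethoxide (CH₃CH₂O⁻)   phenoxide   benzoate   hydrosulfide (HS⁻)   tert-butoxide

tert-butoxide < ethoxide (CH₃CH₂O⁻) < phenoxide < hydrosulfide (HS⁻) < benzoate < dihydrogen phosphate (H₂PO₄⁻)

Leaving-group ability tracks the stability of the departed species; conjugate-acid pKₐ is the usual yardstick (lower pKₐ → better LG).
dihydrogen phosphate (H₂PO₄⁻): pKₐ(H₃PO₄) ≈ 2.1
benzoate: pKₐ(C₆H₅COOH) ≈ 4.2
hydrosulfide (HS⁻): pKₐ(H₂S) ≈ 7
phenoxide: pKₐ(C₆H₅OH (phenol)) ≈ 10
ethoxide (CH₃CH₂O⁻): pKₐ(CH₃CH₂OH) ≈ 16
tert-butoxide: pKₐ(t-BuOH) ≈ 18
Reversing gives the worst-to-best order requested.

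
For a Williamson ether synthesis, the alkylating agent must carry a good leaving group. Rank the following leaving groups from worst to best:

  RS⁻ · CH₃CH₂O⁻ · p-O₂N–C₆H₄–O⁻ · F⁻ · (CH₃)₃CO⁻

(CH₃)₃CO⁻ < CH₃CH₂O⁻ < RS⁻ < p-O₂N–C₆H₄–O⁻ < F⁻

A good leaving group is a weak base: the lower the pKₐ of its conjugate acid, the more readily it departs.
F⁻: pKₐ(HF) ≈ 3.2
p-O₂N–C₆H₄–O⁻: pKₐ(p-nitrophenol) ≈ 7.2 — nitro group delocalises the charge; the classic chromogenic LG
RS⁻: pKₐ(RSH (a thiol)) ≈ 10.5 — moderately basic; rarely leaves without activation
CH₃CH₂O⁻: pKₐ(CH₃CH₂OH) ≈ 16
(CH₃)₃CO⁻: pKₐ(t-BuOH) ≈ 18 — bulky, strongly basic alkoxide
The question asks for worst first, so the sequence is read in increasing leaving-group ability.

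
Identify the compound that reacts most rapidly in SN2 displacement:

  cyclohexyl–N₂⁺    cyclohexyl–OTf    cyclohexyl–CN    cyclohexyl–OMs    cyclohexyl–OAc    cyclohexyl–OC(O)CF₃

cyclohexyl–N₂⁺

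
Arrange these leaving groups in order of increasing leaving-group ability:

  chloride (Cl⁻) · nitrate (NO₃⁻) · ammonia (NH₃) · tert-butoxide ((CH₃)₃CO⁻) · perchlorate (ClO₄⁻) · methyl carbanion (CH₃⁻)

methyl carbanion (CH₃⁻) < tert-butoxide ((CH₃)₃CO⁻) < ammonia (NH₃) < nitrate (NO₃⁻) < chloride (Cl⁻) < perchlorate (ClO₄⁻)

Rank by basicity of the departing species: weakest base leaves most easily.
perchlorate (ClO₄⁻): pKₐ(HClO₄) ≈ -10
chloride (Cl⁻): pKₐ(HCl) ≈ -7
nitrate (NO₃⁻): pKₐ(HNO₃) ≈ -1.3
ammonia (NH₃): pKₐ(NH₄⁺) ≈ 9.2
tert-butoxide ((CH₃)₃CO⁻): pKₐ(t-BuOH) ≈ 18
methyl carbanion (CH₃⁻): pKₐ(CH₄) ≈ 48
Reversing gives the worst-to-best order requested.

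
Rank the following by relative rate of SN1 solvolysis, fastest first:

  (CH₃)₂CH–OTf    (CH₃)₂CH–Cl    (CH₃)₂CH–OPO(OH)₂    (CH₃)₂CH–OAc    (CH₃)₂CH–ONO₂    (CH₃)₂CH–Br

(CH₃)₂CH–OTf > (CH₃)₂CH–Br > (CH₃)₂CH–Cl > (CH₃)₂CH–ONO₂ > (CH₃)₂CH–OPO(OH)₂ > (CH₃)₂CH–OAc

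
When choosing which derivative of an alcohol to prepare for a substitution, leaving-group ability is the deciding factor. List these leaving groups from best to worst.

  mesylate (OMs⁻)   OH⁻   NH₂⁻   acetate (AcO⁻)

mesylate (OMs⁻) > acetate (AcO⁻) > OH⁻ > NH₂⁻

Rank by basicity of the departing species: weakest base leaves most easily.
mesylate (OMs⁻): pKₐ(CH₃SO₃H (MsOH)) ≈ -1.9
acetate (AcO⁻): pKₐ(CH₃COOH) ≈ 4.8
OH⁻: pKₐ(H₂O) ≈ 15.7
NH₂⁻: pKₐ(NH₃) ≈ 38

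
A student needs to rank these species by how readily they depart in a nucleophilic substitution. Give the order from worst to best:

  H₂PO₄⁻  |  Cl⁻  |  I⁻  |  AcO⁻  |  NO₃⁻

Rank by basicity of the departing species: weakest base leaves most easily.
I⁻: pKₐ(HI) ≈ -10 — large, highly polarisable; very weak base
Cl⁻: pKₐ(HCl) ≈ -7 — moderately weak base
NO₃⁻: pKₐ(HNO₃) ≈ -1.3 — resonance-delocalised over three oxygens
H₂PO₄⁻: pKₐ(H₃PO₄) ≈ 2.1
AcO⁻: pKₐ(CH₃COOH) ≈ 4.8
Listed from poorest to best leaving group as asked.

AcO⁻ < H₂PO₄⁻ < NO₃⁻ < Cl⁻ < I⁻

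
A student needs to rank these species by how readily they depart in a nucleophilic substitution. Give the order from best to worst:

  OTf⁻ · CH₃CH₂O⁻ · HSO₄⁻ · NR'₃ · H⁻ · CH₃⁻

Leaving-group ability tracks the stability of the departed species; conjugate-acid pKₐ is the usual yardstick (lower pKₐ → better LG).
OTf⁻: pKₐ(CF₃SO₃H (triflic acid)) ≈ -14
HSO₄⁻: pKₐ(H₂SO₄) ≈ -3
NR'₃: pKₐ(R'₃NH⁺) ≈ 10.7
CH₃CH₂O⁻: pKₐ(CH₃CH₂OH) ≈ 16
H⁻: pKₐ(H₂) ≈ 36
CH₃⁻: pKₐ(CH₄) ≈ 48

OTf⁻ > HSO₄⁻ > NR'₃ > CH₃CH₂O⁻ > H⁻ > CH₃⁻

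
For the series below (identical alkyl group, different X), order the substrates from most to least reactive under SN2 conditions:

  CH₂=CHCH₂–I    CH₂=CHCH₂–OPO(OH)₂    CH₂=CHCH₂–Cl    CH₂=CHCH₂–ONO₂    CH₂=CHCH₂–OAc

CH₂=CHCH₂–I > CH₂=CHCH₂–Cl > CH₂=CHCH₂–ONO₂ > CH₂=CHCH₂–OPO(OH)₂ > CH₂=CHCH₂–OAc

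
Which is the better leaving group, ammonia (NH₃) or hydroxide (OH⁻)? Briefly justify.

ammonia (NH₃) is the better leaving group.
pKₐ(NH₄⁺) ≈ 9.2 versus pKₐ(H₂O) ≈ 15.7: ammonia (NH₃) is the much weaker base.
Neutral but moderately basic; leaves from R–NH₃⁺.

ammonia (NH₃)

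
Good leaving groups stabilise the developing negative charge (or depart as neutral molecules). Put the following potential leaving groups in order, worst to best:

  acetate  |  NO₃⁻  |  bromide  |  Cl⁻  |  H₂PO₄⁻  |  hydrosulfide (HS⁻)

hydrosulfide (HS⁻) < acetate < H₂PO₄⁻ < NO₃⁻ < Cl⁻ < bromide

bromide: pKₐ(HBr) ≈ -9
Cl⁻: pKₐ(HCl) ≈ -7
NO₃⁻: pKₐ(HNO₃) ≈ -1.3
H₂PO₄⁻: pKₐ(H₃PO₄) ≈ 2.1
acetate: pKₐ(CH₃COOH) ≈ 4.8
hydrosulfide (HS⁻): pKₐ(H₂S) ≈ 7
The question asks for worst first, so the sequence is read in increasing leaving-group ability.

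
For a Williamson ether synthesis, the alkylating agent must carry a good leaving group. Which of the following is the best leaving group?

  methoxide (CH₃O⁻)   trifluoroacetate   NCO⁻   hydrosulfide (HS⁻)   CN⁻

trifluoroacetate

Rank by basicity of the departing species: weakest base leaves most easily.
trifluoroacetate: pKₐ(CF₃COOH) ≈ 0.2
NCO⁻: pKₐ(HOCN) ≈ 3.5
hydrosulfide (HS⁻): pKₐ(H₂S) ≈ 7
CN⁻: pKₐ(HCN) ≈ 9.2
methoxide (CH₃O⁻): pKₐ(CH₃OH) ≈ 15.5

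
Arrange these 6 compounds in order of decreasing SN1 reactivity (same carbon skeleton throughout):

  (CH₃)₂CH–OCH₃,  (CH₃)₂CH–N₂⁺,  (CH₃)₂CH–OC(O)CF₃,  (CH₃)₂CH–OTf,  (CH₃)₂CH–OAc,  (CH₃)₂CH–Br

Identical carbon frameworks mean the comparison reduces to leaving-group quality.
Leaving-group ability tracks the stability of the departed species; conjugate-acid pKₐ is the usual yardstick (lower pKₐ → better LG).
(CH₃)₂CH–N₂⁺ loses N₂: no meaningful conjugate acid; N₂ departs as an exceptionally stable neutral molecule
(CH₃)₂CH–OTf loses OTf⁻: pKₐ(CF₃SO₃H (triflic acid)) ≈ -14
(CH₃)₂CH–Br loses Br⁻: pKₐ(HBr) ≈ -9
(CH₃)₂CH–OC(O)CF₃ loses CF₃COO⁻: pKₐ(CF₃COOH) ≈ 0.2
(CH₃)₂CH–OAc loses AcO⁻: pKₐ(CH₃COOH) ≈ 4.8
(CH₃)₂CH–OCH₃ loses CH₃O⁻: pKₐ(CH₃OH) ≈ 15.5

(CH₃)₂CH–N₂⁺ > (CH₃)₂CH–OTf > (CH₃)₂CH–Br > (CH₃)₂CH–OC(O)CF₃ > (CH₃)₂CH–OAc > (CH₃)₂CH–OCH₃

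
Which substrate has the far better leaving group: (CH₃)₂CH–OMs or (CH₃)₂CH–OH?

From (CH₃)₂CH–OH the departing group would be OH⁻ (pKₐ(H₂O) ≈ 15.7). Strong base; essentially never leaves without prior activation.
From (CH₃)₂CH–OMs the leaving group is OMs⁻ (pKₐ(CH₃SO₃H (MsOH)) ≈ -1.9). Resonance-delocalised alkanesulfonate.
(In practice (CH₃)₂CH–OMs is made from (CH₃)₂CH–OH by treatment with MsCl / Et₃N, converting the hydroxyl into a mesylate.)

(CH₃)₂CH–OMs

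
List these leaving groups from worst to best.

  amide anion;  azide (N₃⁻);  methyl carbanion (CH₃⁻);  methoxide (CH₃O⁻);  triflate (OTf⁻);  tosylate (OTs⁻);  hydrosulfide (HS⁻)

Rank by basicity of the departing species: weakest base leaves most easily.
triflate (OTf⁻): pKₐ(CF₃SO₃H (triflic acid)) ≈ -14 — charge spread over three oxygens and a CF₃ group; the premier leaving group in synthesis
tosylate (OTs⁻): pKₐ(p-CH₃C₆H₄SO₃H (TsOH)) ≈ -2.8
azide (N₃⁻): pKₐ(HN₃) ≈ 4.7 — linear, resonance-stabilised
hydrosulfide (HS⁻): pKₐ(H₂S) ≈ 7
methoxide (CH₃O⁻): pKₐ(CH₃OH) ≈ 15.5 — strong base; alkoxides do not leave unassisted
amide anion: pKₐ(NH₃) ≈ 38 — extremely strong base; never a leaving group
methyl carbanion (CH₃⁻): pKₐ(CH₄) ≈ 48 — unstabilised carbanion; the worst conceivable leaving group
Listed from poorest to best leaving group as asked.

methyl carbanion (CH₃⁻) < amide anion < methoxide (CH₃O⁻) < hydrosulfide (HS⁻) < azide (N₃⁻) < tosylate (OTs⁻) < triflate (OTf⁻)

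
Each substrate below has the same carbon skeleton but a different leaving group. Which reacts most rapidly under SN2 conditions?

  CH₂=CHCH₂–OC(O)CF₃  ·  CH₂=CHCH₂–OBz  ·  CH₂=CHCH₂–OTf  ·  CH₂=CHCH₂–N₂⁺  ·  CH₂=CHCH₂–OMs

CH₂=CHCH₂–N₂⁺

The skeletons are identical, so relative rate is governed entirely by leaving-group ability.
A good leaving group is a weak base: the lower the pKₐ of its conjugate acid, the more readily it departs.
CH₂=CHCH₂–N₂⁺ loses N₂: no meaningful conjugate acid; N₂ departs as an exceptionally stable neutral molecule
CH₂=CHCH₂–OTf loses OTf⁻: pKₐ(CF₃SO₃H (triflic acid)) ≈ -14
CH₂=CHCH₂–OMs loses OMs⁻: pKₐ(CH₃SO₃H (MsOH)) ≈ -1.9
CH₂=CHCH₂–OC(O)CF₃ loses CF₃COO⁻: pKₐ(CF₃COOH) ≈ 0.2
CH₂=CHCH₂–OBz loses PhCOO⁻: pKₐ(C₆H₅COOH) ≈ 4.2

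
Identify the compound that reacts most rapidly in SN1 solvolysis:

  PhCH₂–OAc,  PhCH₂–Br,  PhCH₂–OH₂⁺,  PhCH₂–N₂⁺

The skeletons are identical, so relative rate is governed entirely by leaving-group ability.
The more stable X⁻ (or X) is on its own — i.e. the weaker a base it is — the better a leaving group it makes.
PhCH₂–N₂⁺ loses N₂: no meaningful conjugate acid; N₂ departs as an exceptionally stable neutral molecule
PhCH₂–Br loses Br⁻: pKₐ(HBr) ≈ -9
PhCH₂–OH₂⁺ loses H₂O: pKₐ(H₃O⁺) ≈ -1.7
PhCH₂–OAc loses AcO⁻: pKₐ(CH₃COOH) ≈ 4.8

PhCH₂–N₂⁺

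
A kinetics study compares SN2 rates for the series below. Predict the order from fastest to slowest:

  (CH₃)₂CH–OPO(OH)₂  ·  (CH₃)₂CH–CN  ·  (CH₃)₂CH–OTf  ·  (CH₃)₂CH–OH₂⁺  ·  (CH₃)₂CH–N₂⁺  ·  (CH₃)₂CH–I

Same R in every case — rank the leaving groups.
Rank by basicity of the departing species: weakest base leaves most easily.
(CH₃)₂CH–N₂⁺ loses N₂: no meaningful conjugate acid; N₂ departs as an exceptionally stable neutral molecule
(CH₃)₂CH–OTf loses OTf⁻: pKₐ(CF₃SO₃H (triflic acid)) ≈ -14
(CH₃)₂CH–I loses I⁻: pKₐ(HI) ≈ -10
(CH₃)₂CH–OH₂⁺ loses H₂O: pKₐ(H₃O⁺) ≈ -1.7
(CH₃)₂CH–OPO(OH)₂ loses H₂PO₄⁻: pKₐ(H₃PO₄) ≈ 2.1
(CH₃)₂CH–CN loses CN⁻: pKₐ(HCN) ≈ 9.2

(CH₃)₂CH–N₂⁺ > (CH₃)₂CH–OTf > (CH₃)₂CH–I > (CH₃)₂CH–OH₂⁺ > (CH₃)₂CH–OPO(OH)₂ > (CH₃)₂CH–CN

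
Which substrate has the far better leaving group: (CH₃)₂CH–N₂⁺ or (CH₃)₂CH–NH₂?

From (CH₃)₂CH–NH₂ the departing group would be NH₂⁻ (pKₐ(NH₃) ≈ 38). Extremely strong base; never a leaving group.
From (CH₃)₂CH–N₂⁺ the leaving group is N₂ (no meaningful conjugate acid; N₂ departs as an exceptionally stable neutral molecule).
(In practice (CH₃)₂CH–N₂⁺ is made from (CH₃)₂CH–NH₂ by diazotisation (NaNO₂ / HCl, 0 °C), generating a diazonium salt that expels N₂.)

(CH₃)₂CH–N₂⁺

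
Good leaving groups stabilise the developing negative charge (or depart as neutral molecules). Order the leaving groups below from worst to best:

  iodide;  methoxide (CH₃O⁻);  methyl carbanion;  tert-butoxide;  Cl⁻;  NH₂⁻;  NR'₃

iodide: pKₐ(HI) ≈ -10 — large, highly polarisable; very weak base
Cl⁻: pKₐ(HCl) ≈ -7
NR'₃: pKₐ(R'₃NH⁺) ≈ 10.7 — neutral but still a fairly strong base; Hofmann-elimination LG
methoxide (CH₃O⁻): pKₐ(CH₃OH) ≈ 15.5 — strong base; alkoxides do not leave unassisted
tert-butoxide: pKₐ(t-BuOH) ≈ 18 — bulky, strongly basic alkoxide
NH₂⁻: pKₐ(NH₃) ≈ 38
methyl carbanion: pKₐ(CH₄) ≈ 48
The question asks for worst first, so the sequence is read in increasing leaving-group ability.

methyl carbanion < NH₂⁻ < tert-butoxide < methoxide (CH₃O⁻) < NR'₃ < Cl⁻ < iodide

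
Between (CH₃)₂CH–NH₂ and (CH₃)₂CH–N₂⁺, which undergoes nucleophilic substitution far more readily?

(CH₃)₂CH–N₂⁺

From (CH₃)₂CH–NH₂ the departing group would be NH₂⁻ (pKₐ(NH₃) ≈ 38). Extremely strong base; never a leaving group.
From (CH₃)₂CH–N₂⁺ the leaving group is N₂ (no meaningful conjugate acid; N₂ departs as an exceptionally stable neutral molecule).
(In practice (CH₃)₂CH–N₂⁺ is made from (CH₃)₂CH–NH₂ by diazotisation (NaNO₂ / HCl, 0 °C), generating a diazonium salt that expels N₂.)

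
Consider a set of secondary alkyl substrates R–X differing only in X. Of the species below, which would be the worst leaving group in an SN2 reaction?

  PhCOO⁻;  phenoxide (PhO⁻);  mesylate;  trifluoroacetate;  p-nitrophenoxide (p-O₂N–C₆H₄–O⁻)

phenoxide (PhO⁻)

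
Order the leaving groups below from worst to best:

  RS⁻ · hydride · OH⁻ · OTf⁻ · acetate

hydride < OH⁻ < RS⁻ < acetate < OTf⁻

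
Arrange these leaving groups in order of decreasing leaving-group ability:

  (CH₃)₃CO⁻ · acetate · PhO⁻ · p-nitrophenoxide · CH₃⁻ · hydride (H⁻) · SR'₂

SR'₂ > acetate > p-nitrophenoxide > PhO⁻ > (CH₃)₃CO⁻ > hydride (H⁻) > CH₃⁻

Leaving-group ability tracks the stability of the departed species; conjugate-acid pKₐ is the usual yardstick (lower pKₐ → better LG).
SR'₂: pKₐ(R'₂SH⁺) ≈ -7
acetate: pKₐ(CH₃COOH) ≈ 4.8
p-nitrophenoxide: pKₐ(p-nitrophenol) ≈ 7.2
PhO⁻: pKₐ(C₆H₅OH (phenol)) ≈ 10
(CH₃)₃CO⁻: pKₐ(t-BuOH) ≈ 18
hydride (H⁻): pKₐ(H₂) ≈ 36
CH₃⁻: pKₐ(CH₄) ≈ 48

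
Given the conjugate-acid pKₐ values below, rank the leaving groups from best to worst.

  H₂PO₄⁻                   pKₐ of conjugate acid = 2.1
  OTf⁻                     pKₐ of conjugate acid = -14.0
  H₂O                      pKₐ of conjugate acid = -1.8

OTf⁻ > H₂O > H₂PO₄⁻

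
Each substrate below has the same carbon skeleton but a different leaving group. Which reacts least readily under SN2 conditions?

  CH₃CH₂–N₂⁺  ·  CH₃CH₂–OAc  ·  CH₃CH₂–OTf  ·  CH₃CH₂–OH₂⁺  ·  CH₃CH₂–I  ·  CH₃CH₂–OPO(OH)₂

CH₃CH₂–OAc

The skeletons are identical, so relative rate is governed entirely by leaving-group ability.
Leaving-group ability tracks the stability of the departed species; conjugate-acid pKₐ is the usual yardstick (lower pKₐ → better LG).
CH₃CH₂–N₂⁺ loses N₂: no meaningful conjugate acid; N₂ departs as an exceptionally stable neutral molecule
CH₃CH₂–OTf loses OTf⁻: pKₐ(CF₃SO₃H (triflic acid)) ≈ -14
CH₃CH₂–I loses I⁻: pKₐ(HI) ≈ -10
CH₃CH₂–OH₂⁺ loses H₂O: pKₐ(H₃O⁺) ≈ -1.7
CH₃CH₂–OPO(OH)₂ loses H₂PO₄⁻: pKₐ(H₃PO₄) ≈ 2.1
CH₃CH₂–OAc loses AcO⁻: pKₐ(CH₃COOH) ≈ 4.8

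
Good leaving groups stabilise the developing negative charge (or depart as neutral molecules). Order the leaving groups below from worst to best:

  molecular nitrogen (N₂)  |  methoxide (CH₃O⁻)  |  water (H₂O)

A good leaving group is a weak base: the lower the pKₐ of its conjugate acid, the more readily it departs.
molecular nitrogen (N₂): no meaningful conjugate acid; N₂ departs as an exceptionally stable neutral molecule
water (H₂O): pKₐ(H₃O⁺) ≈ -1.7
methoxide (CH₃O⁻): pKₐ(CH₃OH) ≈ 15.5
The question asks for worst first, so the sequence is read in increasing leaving-group ability.

methoxide (CH₃O⁻) < water (H₂O) < molecular nitrogen (N₂)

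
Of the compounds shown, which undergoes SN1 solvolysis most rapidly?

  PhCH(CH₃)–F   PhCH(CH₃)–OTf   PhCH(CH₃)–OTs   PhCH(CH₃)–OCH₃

The skeletons are identical, so relative rate is governed entirely by leaving-group ability.
The more stable X⁻ (or X) is on its own — i.e. the weaker a base it is — the better a leaving group it makes.
PhCH(CH₃)–OTf loses OTf⁻: pKₐ(CF₃SO₃H (triflic acid)) ≈ -14
PhCH(CH₃)–OTs loses OTs⁻: pKₐ(p-CH₃C₆H₄SO₃H (TsOH)) ≈ -2.8
PhCH(CH₃)–F loses F⁻: pKₐ(HF) ≈ 3.2
PhCH(CH₃)–OCH₃ loses CH₃O⁻: pKₐ(CH₃OH) ≈ 15.5

PhCH(CH₃)–OTf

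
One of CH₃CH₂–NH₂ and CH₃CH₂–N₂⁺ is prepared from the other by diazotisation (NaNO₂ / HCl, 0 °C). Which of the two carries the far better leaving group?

CH₃CH₂–N₂⁺

From CH₃CH₂–NH₂ the departing group would be NH₂⁻ (pKₐ(NH₃) ≈ 38). Extremely strong base; never a leaving group.
From CH₃CH₂–N₂⁺ the leaving group is N₂ (no meaningful conjugate acid; N₂ departs as an exceptionally stable neutral molecule).
Diazotisation (NaNO₂ / HCl, 0 °C) works by generating a diazonium salt that expels N₂, making CH₃CH₂–N₂⁺ enormously more reactive.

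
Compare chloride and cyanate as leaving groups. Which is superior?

chloride is the better leaving group.
pKₐ(HCl) ≈ -7 versus pKₐ(HOCN) ≈ 3.5: chloride is the much weaker base.
Moderately weak base.

chloride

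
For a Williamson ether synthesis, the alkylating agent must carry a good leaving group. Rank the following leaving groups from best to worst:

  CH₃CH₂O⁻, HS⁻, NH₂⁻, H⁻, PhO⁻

A good leaving group is a weak base: the lower the pKₐ of its conjugate acid, the more readily it departs.
HS⁻: pKₐ(H₂S) ≈ 7 — larger and more polarisable than the oxygen analogue
PhO⁻: pKₐ(C₆H₅OH (phenol)) ≈ 10 — resonance into the ring helps, but still a poor LG
CH₃CH₂O⁻: pKₐ(CH₃CH₂OH) ≈ 16 — strong base; alkoxides do not leave unassisted
H⁻: pKₐ(H₂) ≈ 36 — extremely strong base; leaves only in special hydride-transfer contexts
NH₂⁻: pKₐ(NH₃) ≈ 38

HS⁻ > PhO⁻ > CH₃CH₂O⁻ > H⁻ > NH₂⁻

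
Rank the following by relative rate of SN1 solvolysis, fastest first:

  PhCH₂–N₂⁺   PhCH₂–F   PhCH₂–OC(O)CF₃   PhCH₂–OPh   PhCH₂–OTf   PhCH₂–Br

PhCH₂–N₂⁺ > PhCH₂–OTf > PhCH₂–Br > PhCH₂–OC(O)CF₃ > PhCH₂–F > PhCH₂–OPh

Same R in every case — rank the leaving groups.
A good leaving group is a weak base: the lower the pKₐ of its conjugate acid, the more readily it departs.
PhCH₂–N₂⁺ loses N₂: no meaningful conjugate acid; N₂ departs as an exceptionally stable neutral molecule
PhCH₂–OTf loses OTf⁻: pKₐ(CF₃SO₃H (triflic acid)) ≈ -14
PhCH₂–Br loses Br⁻: pKₐ(HBr) ≈ -9
PhCH₂–OC(O)CF₃ loses CF₃COO⁻: pKₐ(CF₃COOH) ≈ 0.2
PhCH₂–F loses F⁻: pKₐ(HF) ≈ 3.2
PhCH₂–OPh loses PhO⁻: pKₐ(C₆H₅OH (phenol)) ≈ 10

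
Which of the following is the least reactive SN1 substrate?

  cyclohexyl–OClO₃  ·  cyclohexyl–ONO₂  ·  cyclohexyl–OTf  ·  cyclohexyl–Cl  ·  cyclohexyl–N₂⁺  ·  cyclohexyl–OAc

cyclohexyl–OAc

With the same alkyl group throughout, only the leaving group differentiates the rates.
Leaving-group ability tracks the stability of the departed species; conjugate-acid pKₐ is the usual yardstick (lower pKₐ → better LG).
cyclohexyl–N₂⁺ loses N₂: no meaningful conjugate acid; N₂ departs as an exceptionally stable neutral molecule
cyclohexyl–OTf loses OTf⁻: pKₐ(CF₃SO₃H (triflic acid)) ≈ -14
cyclohexyl–OClO₃ loses ClO₄⁻: pKₐ(HClO₄) ≈ -10
cyclohexyl–Cl loses Cl⁻: pKₐ(HCl) ≈ -7
cyclohexyl–ONO₂ loses NO₃⁻: pKₐ(HNO₃) ≈ -1.3
cyclohexyl–OAc loses AcO⁻: pKₐ(CH₃COOH) ≈ 4.8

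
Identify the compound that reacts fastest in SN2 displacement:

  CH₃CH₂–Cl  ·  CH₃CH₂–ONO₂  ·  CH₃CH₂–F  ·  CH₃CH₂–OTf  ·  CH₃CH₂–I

The skeletons are identical, so relative rate is governed entirely by leaving-group ability.
The more stable X⁻ (or X) is on its own — i.e. the weaker a base it is — the better a leaving group it makes.
CH₃CH₂–OTf loses OTf⁻: pKₐ(CF₃SO₃H (triflic acid)) ≈ -14
CH₃CH₂–I loses I⁻: pKₐ(HI) ≈ -10
CH₃CH₂–Cl loses Cl⁻: pKₐ(HCl) ≈ -7
CH₃CH₂–ONO₂ loses NO₃⁻: pKₐ(HNO₃) ≈ -1.3
CH₃CH₂–F loses F⁻: pKₐ(HF) ≈ 3.2

CH₃CH₂–OTf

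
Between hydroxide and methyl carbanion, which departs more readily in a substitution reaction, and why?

hydroxide

hydroxide is the better leaving group.
pKₐ(H₂O) ≈ 15.7 versus pKₐ(CH₄) ≈ 48: hydroxide is the much weaker base.
Strong base; essentially never leaves without prior activation.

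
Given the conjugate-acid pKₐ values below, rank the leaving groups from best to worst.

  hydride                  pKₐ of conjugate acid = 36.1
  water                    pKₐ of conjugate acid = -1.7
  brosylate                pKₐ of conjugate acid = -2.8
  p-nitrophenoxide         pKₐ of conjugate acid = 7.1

Lower conjugate-acid pKₐ ⇒ weaker base ⇒ better leaving group.
Sorting by the given values: brosylate (-2.8), water (-1.7), p-nitrophenoxide (7.1), hydride (36.1).

brosylate > water > p-nitrophenoxide > hydride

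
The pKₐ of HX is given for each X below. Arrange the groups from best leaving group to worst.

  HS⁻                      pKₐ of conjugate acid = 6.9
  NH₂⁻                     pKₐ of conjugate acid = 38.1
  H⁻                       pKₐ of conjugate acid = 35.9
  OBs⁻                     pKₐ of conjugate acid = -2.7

Lower conjugate-acid pKₐ ⇒ weaker base ⇒ better leaving group.
Sorting by the given values: OBs⁻ (-2.7), HS⁻ (6.9), H⁻ (35.9), NH₂⁻ (38.1).

OBs⁻ > HS⁻ > H⁻ > NH₂⁻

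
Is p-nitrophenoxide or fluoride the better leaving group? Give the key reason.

fluoride is the better leaving group.
pKₐ(HF) ≈ 3.2 versus pKₐ(p-nitrophenol) ≈ 7.2: fluoride is the much weaker base.
Small and strongly basic; the poor halide leaving group.

fluoride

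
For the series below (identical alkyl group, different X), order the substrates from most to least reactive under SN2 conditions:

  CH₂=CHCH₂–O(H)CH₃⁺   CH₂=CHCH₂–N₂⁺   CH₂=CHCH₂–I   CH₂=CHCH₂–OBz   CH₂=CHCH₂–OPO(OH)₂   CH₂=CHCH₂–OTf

Same R in every case — rank the leaving groups.
The more stable X⁻ (or X) is on its own — i.e. the weaker a base it is — the better a leaving group it makes.
CH₂=CHCH₂–N₂⁺ loses N₂: no meaningful conjugate acid; N₂ departs as an exceptionally stable neutral molecule
CH₂=CHCH₂–OTf loses OTf⁻: pKₐ(CF₃SO₃H (triflic acid)) ≈ -14
CH₂=CHCH₂–I loses I⁻: pKₐ(HI) ≈ -10
CH₂=CHCH₂–O(H)CH₃⁺ loses R'OH: pKₐ(R'OH₂⁺) ≈ -2.4
CH₂=CHCH₂–OPO(OH)₂ loses H₂PO₄⁻: pKₐ(H₃PO₄) ≈ 2.1
CH₂=CHCH₂–OBz loses PhCOO⁻: pKₐ(C₆H₅COOH) ≈ 4.2

CH₂=CHCH₂–N₂⁺ > CH₂=CHCH₂–OTf > CH₂=CHCH₂–I > CH₂=CHCH₂–O(H)CH₃⁺ > CH₂=CHCH₂–OPO(OH)₂ > CH₂=CHCH₂–OBz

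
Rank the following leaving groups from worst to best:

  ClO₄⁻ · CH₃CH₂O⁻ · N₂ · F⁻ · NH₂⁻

NH₂⁻ < CH₃CH₂O⁻ < F⁻ < ClO₄⁻ < N₂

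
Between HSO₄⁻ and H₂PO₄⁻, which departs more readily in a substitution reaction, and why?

HSO₄⁻

HSO₄⁻ is the better leaving group.
pKₐ(H₂SO₄) ≈ -3 versus pKₐ(H₃PO₄) ≈ 2.1: HSO₄⁻ is the much weaker base.
Conjugate base of a strong mineral acid.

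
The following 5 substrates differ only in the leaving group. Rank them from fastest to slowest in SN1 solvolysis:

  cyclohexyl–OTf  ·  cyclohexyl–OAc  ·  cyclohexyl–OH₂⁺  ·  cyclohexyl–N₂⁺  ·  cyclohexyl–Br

With the same alkyl group throughout, only the leaving group differentiates the rates.
Rank by basicity of the departing species: weakest base leaves most easily.
cyclohexyl–N₂⁺ loses N₂: no meaningful conjugate acid; N₂ departs as an exceptionally stable neutral molecule
cyclohexyl–OTf loses OTf⁻: pKₐ(CF₃SO₃H (triflic acid)) ≈ -14
cyclohexyl–Br loses Br⁻: pKₐ(HBr) ≈ -9
cyclohexyl–OH₂⁺ loses H₂O: pKₐ(H₃O⁺) ≈ -1.7
cyclohexyl–OAc loses AcO⁻: pKₐ(CH₃COOH) ≈ 4.8

cyclohexyl–N₂⁺ > cyclohexyl–OTf > cyclohexyl–Br > cyclohexyl–OH₂⁺ > cyclohexyl–OAc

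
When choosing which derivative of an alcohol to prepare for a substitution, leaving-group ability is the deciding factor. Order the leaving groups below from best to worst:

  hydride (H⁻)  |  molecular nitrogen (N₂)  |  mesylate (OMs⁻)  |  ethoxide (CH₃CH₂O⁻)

molecular nitrogen (N₂): no meaningful conjugate acid; N₂ departs as an exceptionally stable neutral molecule
mesylate (OMs⁻): pKₐ(CH₃SO₃H (MsOH)) ≈ -1.9
ethoxide (CH₃CH₂O⁻): pKₐ(CH₃CH₂OH) ≈ 16
hydride (H⁻): pKₐ(H₂) ≈ 36 — extremely strong base; leaves only in special hydride-transfer contexts

molecular nitrogen (N₂) > mesylate (OMs⁻) > ethoxide (CH₃CH₂O⁻) > hydride (H⁻)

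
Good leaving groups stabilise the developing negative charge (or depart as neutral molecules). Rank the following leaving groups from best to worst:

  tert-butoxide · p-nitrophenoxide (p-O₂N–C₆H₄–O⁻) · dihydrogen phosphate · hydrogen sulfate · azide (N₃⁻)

A good leaving group is a weak base: the lower the pKₐ of its conjugate acid, the more readily it departs.
hydrogen sulfate: pKₐ(H₂SO₄) ≈ -3
dihydrogen phosphate: pKₐ(H₃PO₄) ≈ 2.1
azide (N₃⁻): pKₐ(HN₃) ≈ 4.7
p-nitrophenoxide (p-O₂N–C₆H₄–O⁻): pKₐ(p-nitrophenol) ≈ 7.2
tert-butoxide: pKₐ(t-BuOH) ≈ 18

hydrogen sulfate > dihydrogen phosphate > azide (N₃⁻) > p-nitrophenoxide (p-O₂N–C₆H₄–O⁻) > tert-butoxide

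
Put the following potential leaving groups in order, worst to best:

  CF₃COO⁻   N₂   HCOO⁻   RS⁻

RS⁻ < HCOO⁻ < CF₃COO⁻ < N₂

The more stable X⁻ (or X) is on its own — i.e. the weaker a base it is — the better a leaving group it makes.
N₂: no meaningful conjugate acid; N₂ departs as an exceptionally stable neutral molecule
CF₃COO⁻: pKₐ(CF₃COOH) ≈ 0.2
HCOO⁻: pKₐ(HCOOH) ≈ 3.8
RS⁻: pKₐ(RSH (a thiol)) ≈ 10.5 — moderately basic; rarely leaves without activation
The question asks for worst first, so the sequence is read in increasing leaving-group ability.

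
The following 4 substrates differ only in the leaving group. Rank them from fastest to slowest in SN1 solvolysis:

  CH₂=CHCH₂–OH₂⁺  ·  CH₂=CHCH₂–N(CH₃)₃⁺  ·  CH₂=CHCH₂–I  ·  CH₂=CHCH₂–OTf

Identical carbon frameworks mean the comparison reduces to leaving-group quality.
A good leaving group is a weak base: the lower the pKₐ of its conjugate acid, the more readily it departs.
CH₂=CHCH₂–OTf loses OTf⁻: pKₐ(CF₃SO₃H (triflic acid)) ≈ -14
CH₂=CHCH₂–I loses I⁻: pKₐ(HI) ≈ -10
CH₂=CHCH₂–OH₂⁺ loses H₂O: pKₐ(H₃O⁺) ≈ -1.7
CH₂=CHCH₂–N(CH₃)₃⁺ loses NR'₃: pKₐ(R'₃NH⁺) ≈ 10.7

CH₂=CHCH₂–OTf > CH₂=CHCH₂–I > CH₂=CHCH₂–OH₂⁺ > CH₂=CHCH₂–N(CH₃)₃⁺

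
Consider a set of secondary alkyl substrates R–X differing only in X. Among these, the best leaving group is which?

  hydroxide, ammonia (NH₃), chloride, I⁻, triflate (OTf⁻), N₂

A good leaving group is a weak base: the lower the pKₐ of its conjugate acid, the more readily it departs.
N₂: no meaningful conjugate acid; N₂ departs as an exceptionally stable neutral molecule
triflate (OTf⁻): pKₐ(CF₃SO₃H (triflic acid)) ≈ -14
I⁻: pKₐ(HI) ≈ -10
chloride: pKₐ(HCl) ≈ -7
ammonia (NH₃): pKₐ(NH₄⁺) ≈ 9.2
hydroxide: pKₐ(H₂O) ≈ 15.7

N₂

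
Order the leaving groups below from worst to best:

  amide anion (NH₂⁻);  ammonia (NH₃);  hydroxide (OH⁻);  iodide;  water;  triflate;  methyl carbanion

The more stable X⁻ (or X) is on its own — i.e. the weaker a base it is — the better a leaving group it makes.
triflate: pKₐ(CF₃SO₃H (triflic acid)) ≈ -14
iodide: pKₐ(HI) ≈ -10
water: pKₐ(H₃O⁺) ≈ -1.7 — neutral; leaves from a protonated alcohol (R–OH₂⁺)
ammonia (NH₃): pKₐ(NH₄⁺) ≈ 9.2
hydroxide (OH⁻): pKₐ(H₂O) ≈ 15.7 — strong base; essentially never leaves without prior activation
amide anion (NH₂⁻): pKₐ(NH₃) ≈ 38
methyl carbanion: pKₐ(CH₄) ≈ 48
Listed from poorest to best leaving group as asked.

methyl carbanion < amide anion (NH₂⁻) < hydroxide (OH⁻) < ammonia (NH₃) < water < iodide < triflate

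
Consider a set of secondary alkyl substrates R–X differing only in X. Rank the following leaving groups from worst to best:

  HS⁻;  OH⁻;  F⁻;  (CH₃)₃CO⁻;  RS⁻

(CH₃)₃CO⁻ < OH⁻ < RS⁻ < HS⁻ < F⁻

Rank by basicity of the departing species: weakest base leaves most easily.
F⁻: pKₐ(HF) ≈ 3.2
HS⁻: pKₐ(H₂S) ≈ 7
RS⁻: pKₐ(RSH (a thiol)) ≈ 10.5
OH⁻: pKₐ(H₂O) ≈ 15.7
(CH₃)₃CO⁻: pKₐ(t-BuOH) ≈ 18
The question asks for worst first, so the sequence is read in increasing leaving-group ability.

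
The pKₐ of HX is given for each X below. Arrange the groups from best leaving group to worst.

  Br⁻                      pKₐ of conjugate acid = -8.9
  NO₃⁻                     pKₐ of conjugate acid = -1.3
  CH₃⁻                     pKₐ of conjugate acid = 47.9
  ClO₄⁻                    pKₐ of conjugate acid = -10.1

Lower conjugate-acid pKₐ ⇒ weaker base ⇒ better leaving group.
Sorting by the given values: ClO₄⁻ (-10.1), Br⁻ (-8.9), NO₃⁻ (-1.3), CH₃⁻ (47.9).

ClO₄⁻ > Br⁻ > NO₃⁻ > CH₃⁻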